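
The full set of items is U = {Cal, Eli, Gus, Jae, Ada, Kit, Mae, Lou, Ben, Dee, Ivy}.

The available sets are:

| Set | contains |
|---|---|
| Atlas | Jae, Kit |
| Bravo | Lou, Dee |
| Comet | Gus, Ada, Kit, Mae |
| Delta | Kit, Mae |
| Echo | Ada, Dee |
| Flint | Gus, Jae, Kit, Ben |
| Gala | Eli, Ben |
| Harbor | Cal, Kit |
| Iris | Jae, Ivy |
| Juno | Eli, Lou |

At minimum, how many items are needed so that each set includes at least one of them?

Take H = {Eli, Jae, Kit, Dee}. Each listed set contains at least one of these, so H is a hitting set of size 4.
The sets Echo, Gala, Harbor, Iris are pairwise disjoint, so any hitting set needs a separate item for each — at least 4. Hence 4 is optimal.

4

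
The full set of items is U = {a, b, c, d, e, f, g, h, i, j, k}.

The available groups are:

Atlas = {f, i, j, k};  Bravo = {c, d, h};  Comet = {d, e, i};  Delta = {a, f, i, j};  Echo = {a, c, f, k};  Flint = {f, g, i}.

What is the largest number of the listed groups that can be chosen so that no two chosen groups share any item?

Atlas, Bravo are pairwise disjoint (Atlas={f,i,j,k}; Bravo={c,d,h}).
Every remaining group overlaps one of these, and no 3 of the listed groups are pairwise disjoint, so 2 is the maximum.

2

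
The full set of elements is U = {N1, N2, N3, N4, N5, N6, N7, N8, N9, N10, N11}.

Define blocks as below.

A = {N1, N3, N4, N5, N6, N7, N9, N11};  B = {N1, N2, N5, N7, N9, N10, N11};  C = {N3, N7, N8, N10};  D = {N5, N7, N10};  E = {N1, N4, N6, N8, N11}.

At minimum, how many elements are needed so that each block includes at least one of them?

2

H = {N4, N10} meets every block (each contains at least one member of H), and |H| = 2.
The blocks D, E are pairwise disjoint, so any hitting set needs a separate element for each — at least 2. Hence 2 is optimal.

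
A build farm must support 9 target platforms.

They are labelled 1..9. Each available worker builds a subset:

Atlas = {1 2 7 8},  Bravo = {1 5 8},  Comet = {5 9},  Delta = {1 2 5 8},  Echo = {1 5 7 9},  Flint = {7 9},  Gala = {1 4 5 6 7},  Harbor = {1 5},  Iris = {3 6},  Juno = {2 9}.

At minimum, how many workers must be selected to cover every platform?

4

Atlas and Flint and Gala and Iris together: Atlas ∪ Flint ∪ Gala ∪ Iris = {1, 2, 3, 4, 5, 6, 7, 8, 9} — every platform is covered.
No 3 of the 10 workers cover everything (all 120 combinations miss at least one platform), so 4 is optimal.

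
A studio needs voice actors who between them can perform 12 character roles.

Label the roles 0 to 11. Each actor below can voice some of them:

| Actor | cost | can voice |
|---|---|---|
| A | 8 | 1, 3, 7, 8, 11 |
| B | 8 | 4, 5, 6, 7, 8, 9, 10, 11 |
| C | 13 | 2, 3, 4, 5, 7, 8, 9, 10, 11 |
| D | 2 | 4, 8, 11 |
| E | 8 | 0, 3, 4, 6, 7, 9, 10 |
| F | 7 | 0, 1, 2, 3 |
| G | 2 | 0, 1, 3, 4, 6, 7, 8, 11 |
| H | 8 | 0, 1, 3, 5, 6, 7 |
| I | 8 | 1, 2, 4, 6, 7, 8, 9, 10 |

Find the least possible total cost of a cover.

15

B, F together cover every role (B ∪ F = {0, 1, 2, 3, 4, 5, 6, 7, 8, 9, 10, 11}); total cost 8 + 7 = 15.
The greedy pick G, B, F costs 17; no covering selection beats 15.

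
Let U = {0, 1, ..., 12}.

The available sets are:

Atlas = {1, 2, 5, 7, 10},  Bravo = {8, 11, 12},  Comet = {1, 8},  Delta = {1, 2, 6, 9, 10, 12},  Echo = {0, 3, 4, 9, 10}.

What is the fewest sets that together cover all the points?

4

Take {Atlas, Bravo, Delta, Echo}. Their union is {0, 1, 2, 3, 4, 5, 6, 7, 8, 9, 10, 11, 12}, which is all 13 points.
Only Delta contains 6, so Delta is forced; the remaining 7 points need at least 3 more sets (each remaining set adds at most 3) — so at least 4 sets are needed, and 4 is optimal.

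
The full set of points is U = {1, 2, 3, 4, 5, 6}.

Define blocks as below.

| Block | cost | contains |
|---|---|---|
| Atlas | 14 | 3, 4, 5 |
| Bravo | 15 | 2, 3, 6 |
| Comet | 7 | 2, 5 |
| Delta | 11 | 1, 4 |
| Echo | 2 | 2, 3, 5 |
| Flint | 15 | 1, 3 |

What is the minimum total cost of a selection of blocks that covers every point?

28

Bravo, Delta, Echo together cover every point (Bravo ∪ Delta ∪ Echo = {1, 2, 3, 4, 5, 6}); total cost 15 + 11 + 2 = 28.
No covering selection has total cost below 28.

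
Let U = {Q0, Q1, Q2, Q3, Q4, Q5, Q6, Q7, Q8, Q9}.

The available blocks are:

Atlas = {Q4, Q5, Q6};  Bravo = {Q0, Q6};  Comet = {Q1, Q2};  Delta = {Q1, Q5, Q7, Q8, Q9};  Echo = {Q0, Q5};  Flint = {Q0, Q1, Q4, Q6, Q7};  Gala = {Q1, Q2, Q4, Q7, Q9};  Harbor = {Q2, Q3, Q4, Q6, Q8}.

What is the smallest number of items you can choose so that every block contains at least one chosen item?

The 3 items {Q1, Q5, Q6} hit every block.
No choice of 2 items meets every block, so 3 is the minimum.

3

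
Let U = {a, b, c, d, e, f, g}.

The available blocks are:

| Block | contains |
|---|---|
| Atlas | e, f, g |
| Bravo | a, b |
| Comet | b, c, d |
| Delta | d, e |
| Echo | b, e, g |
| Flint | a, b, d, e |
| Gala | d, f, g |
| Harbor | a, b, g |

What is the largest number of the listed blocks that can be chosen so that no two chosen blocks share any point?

2

Atlas, Comet are pairwise disjoint (Atlas={e,f,g}; Comet={b,c,d}).
Every remaining block overlaps one of these, and no 3 of the listed blocks are pairwise disjoint, so 2 is the maximum.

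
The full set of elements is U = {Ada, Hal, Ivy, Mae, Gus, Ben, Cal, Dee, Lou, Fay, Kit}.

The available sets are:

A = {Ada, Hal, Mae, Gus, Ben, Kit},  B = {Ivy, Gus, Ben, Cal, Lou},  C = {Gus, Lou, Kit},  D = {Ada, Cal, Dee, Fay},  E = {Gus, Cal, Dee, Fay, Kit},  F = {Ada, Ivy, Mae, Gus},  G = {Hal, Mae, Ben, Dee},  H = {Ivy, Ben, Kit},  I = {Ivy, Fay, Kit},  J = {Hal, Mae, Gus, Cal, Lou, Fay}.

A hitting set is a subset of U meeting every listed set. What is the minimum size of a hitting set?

3

T = {Gus, Dee, Kit} meets every set (each contains at least one member of T), and |T| = 3.
No choice of 2 elements meets every set, so 3 is the minimum.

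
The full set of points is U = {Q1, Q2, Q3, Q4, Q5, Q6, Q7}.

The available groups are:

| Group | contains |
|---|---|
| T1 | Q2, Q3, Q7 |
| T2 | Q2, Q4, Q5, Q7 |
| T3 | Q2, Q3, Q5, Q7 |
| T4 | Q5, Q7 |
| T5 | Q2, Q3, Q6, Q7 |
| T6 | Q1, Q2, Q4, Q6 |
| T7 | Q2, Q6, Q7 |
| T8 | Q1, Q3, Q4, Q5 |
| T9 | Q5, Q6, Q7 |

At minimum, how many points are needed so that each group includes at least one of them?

H = {Q4, Q7} meets every group (each contains at least one member of H), and |H| = 2.
The groups T7, T8 are pairwise disjoint, so any hitting set needs a separate point for each — at least 2. Hence 2 is optimal.

2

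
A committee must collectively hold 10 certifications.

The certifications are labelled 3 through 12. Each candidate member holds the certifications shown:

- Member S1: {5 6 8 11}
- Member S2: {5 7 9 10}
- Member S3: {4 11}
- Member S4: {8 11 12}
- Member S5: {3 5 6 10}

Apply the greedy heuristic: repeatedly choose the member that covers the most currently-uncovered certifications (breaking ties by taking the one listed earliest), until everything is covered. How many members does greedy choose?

5

Greedy: pick S1 (covers 4 new) → pick S2 (covers 3 new) → pick S3 (covers 1 new) → pick S4 (covers 1 new) → pick S5 (covers 1 new). Total picks: 5.
(The true minimum cover uses only 4 members, so greedy is not optimal here.)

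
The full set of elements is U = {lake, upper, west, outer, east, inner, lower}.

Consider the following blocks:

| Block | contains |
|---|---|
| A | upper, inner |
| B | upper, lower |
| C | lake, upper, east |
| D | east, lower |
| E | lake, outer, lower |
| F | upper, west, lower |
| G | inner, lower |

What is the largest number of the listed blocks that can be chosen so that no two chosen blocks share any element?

C, G are pairwise disjoint (C={lake,upper,east}; G={inner,lower}).
Every remaining block overlaps one of these, and no 3 of the listed blocks are pairwise disjoint, so 2 is the maximum.

2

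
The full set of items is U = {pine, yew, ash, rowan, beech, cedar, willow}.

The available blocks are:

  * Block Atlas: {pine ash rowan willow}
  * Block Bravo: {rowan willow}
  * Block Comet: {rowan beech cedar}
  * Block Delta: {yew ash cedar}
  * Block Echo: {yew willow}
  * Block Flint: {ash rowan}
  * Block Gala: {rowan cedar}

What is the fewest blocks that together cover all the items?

Atlas, Comet, and Echo cover everything between them: the union {pine, yew, ash, rowan, beech, cedar, willow} is all of U.
Only Atlas contains pine, so Atlas is forced; the remaining 3 items need at least 2 more blocks (each remaining block adds at most 2) — so at least 3 blocks are needed, and 3 is optimal.

3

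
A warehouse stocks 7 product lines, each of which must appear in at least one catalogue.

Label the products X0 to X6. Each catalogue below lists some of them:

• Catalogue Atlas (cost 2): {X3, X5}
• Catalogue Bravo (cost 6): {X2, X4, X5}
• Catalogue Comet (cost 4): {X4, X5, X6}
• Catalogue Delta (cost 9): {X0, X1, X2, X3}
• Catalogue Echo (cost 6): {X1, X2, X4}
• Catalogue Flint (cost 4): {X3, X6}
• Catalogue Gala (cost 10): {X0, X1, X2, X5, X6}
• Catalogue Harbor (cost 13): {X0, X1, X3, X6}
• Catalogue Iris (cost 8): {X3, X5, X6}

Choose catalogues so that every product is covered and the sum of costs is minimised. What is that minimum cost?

13

Comet, Delta together cover every product (Comet ∪ Delta = {X0, X1, X2, X3, X4, X5, X6}); total cost 4 + 9 = 13.
The greedy pick Atlas, Comet, Delta costs 15; no covering selection beats 13.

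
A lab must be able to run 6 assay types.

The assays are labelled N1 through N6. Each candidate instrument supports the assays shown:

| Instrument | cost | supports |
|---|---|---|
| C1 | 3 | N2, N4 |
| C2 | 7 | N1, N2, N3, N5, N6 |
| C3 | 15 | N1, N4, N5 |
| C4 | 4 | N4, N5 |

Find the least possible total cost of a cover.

10

C1, C2 together cover every assay (C1 ∪ C2 = {N1, N2, N3, N4, N5, N6}); total cost 3 + 7 = 10.
No covering selection has total cost below 10.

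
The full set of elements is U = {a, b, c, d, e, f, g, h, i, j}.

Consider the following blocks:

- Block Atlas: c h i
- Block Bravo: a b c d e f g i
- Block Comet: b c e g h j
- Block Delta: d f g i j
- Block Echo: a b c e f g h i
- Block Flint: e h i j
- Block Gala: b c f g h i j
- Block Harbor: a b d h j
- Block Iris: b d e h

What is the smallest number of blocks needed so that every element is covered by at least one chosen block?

2

Take {Echo, Harbor}. Their union is {a, b, c, d, e, f, g, h, i, j}, which is all 10 elements.
No single block has all 10 elements (the largest, Bravo, has 8), so 2 is optimal.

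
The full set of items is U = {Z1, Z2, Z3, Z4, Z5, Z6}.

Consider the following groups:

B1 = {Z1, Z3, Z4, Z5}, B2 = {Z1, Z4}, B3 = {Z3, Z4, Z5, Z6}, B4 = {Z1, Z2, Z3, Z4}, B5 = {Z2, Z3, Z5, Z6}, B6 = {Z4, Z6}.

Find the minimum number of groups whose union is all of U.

2

Take {B2, B5}. Their union is {Z1, Z2, Z3, Z4, Z5, Z6}, which is all 6 items.
No single group has all 6 items (the largest, B1, has 4), so 2 is optimal.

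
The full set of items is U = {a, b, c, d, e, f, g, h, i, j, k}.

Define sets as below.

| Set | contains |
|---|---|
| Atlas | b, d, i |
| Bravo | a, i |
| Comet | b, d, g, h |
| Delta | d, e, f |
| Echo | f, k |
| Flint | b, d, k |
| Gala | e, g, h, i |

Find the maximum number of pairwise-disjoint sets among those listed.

3

Bravo, Comet, Echo are pairwise disjoint (Bravo={a,i}; Comet={b,d,g,h}; Echo={f,k}).
Every remaining set overlaps one of these, and no 4 of the listed sets are pairwise disjoint, so 3 is the maximum.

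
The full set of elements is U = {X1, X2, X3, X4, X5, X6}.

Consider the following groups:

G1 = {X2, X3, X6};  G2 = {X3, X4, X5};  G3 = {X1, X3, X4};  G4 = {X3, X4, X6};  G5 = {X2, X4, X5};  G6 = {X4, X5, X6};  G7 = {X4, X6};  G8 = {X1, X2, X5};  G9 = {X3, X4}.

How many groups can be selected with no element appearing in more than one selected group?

2

G7, G8 are pairwise disjoint (G7={X4,X6}; G8={X1,X2,X5}).
Every remaining group overlaps one of these, and no 3 of the listed groups are pairwise disjoint, so 2 is the maximum.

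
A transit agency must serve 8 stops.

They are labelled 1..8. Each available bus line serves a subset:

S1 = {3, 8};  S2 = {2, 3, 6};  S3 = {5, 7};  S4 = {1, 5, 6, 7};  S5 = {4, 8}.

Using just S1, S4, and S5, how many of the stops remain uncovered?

1

Union of S1, S4, S5 = {1, 3, 4, 5, 6, 7, 8}.
Not covered: 2 — 1 stop.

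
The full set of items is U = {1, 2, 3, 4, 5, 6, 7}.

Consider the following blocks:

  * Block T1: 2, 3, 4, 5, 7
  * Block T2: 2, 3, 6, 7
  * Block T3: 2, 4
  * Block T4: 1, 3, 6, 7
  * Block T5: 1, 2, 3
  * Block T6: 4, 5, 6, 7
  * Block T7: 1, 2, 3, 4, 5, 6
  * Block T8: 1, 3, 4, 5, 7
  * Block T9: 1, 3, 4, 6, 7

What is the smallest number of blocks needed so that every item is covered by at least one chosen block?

T1 and T7 cover everything between them: the union {1, 2, 3, 4, 5, 6, 7} is all of U.
No single block has all 7 items (the largest, T7, has 6), so 2 is optimal.

2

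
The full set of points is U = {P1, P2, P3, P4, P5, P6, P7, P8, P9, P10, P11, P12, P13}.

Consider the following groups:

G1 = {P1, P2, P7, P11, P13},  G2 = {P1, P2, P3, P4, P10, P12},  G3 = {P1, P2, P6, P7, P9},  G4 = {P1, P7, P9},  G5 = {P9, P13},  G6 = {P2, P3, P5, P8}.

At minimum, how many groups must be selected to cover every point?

4

G1, G2, G3, and G6 cover everything between them: the union {P1, P2, P3, P4, P5, P6, P7, P8, P9, P10, P11, P12, P13} is all of U.
Only G2 contains P4, so G2 is forced; the remaining 7 points need at least 3 more groups (each remaining group adds at most 3) — so at least 4 groups are needed, and 4 is optimal.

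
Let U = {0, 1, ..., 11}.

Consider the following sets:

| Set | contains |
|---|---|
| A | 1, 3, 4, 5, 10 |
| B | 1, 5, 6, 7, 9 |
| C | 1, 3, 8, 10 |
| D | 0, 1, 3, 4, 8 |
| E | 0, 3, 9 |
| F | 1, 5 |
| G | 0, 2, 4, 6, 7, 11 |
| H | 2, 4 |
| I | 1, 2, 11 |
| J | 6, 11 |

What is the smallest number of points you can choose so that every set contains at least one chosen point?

The 4 points {0, 1, 2, 11} hit every set.
The sets E, F, H, J are pairwise disjoint, so any hitting set needs a separate point for each — at least 4. Hence 4 is optimal.

4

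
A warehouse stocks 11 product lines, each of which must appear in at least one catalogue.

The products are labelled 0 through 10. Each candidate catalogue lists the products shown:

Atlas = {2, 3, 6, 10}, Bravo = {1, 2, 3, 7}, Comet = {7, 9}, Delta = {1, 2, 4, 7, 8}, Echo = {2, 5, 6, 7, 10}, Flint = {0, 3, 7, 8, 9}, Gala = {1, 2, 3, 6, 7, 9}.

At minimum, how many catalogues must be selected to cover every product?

3

Take {Delta, Echo, Flint}. Their union is {0, 1, 2, 3, 4, 5, 6, 7, 8, 9, 10}, which is all 11 products.
Only Flint contains 0, so Flint is forced; the remaining 6 products need at least 2 more catalogues (each remaining catalogue adds at most 4) — so at least 3 catalogues are needed, and 3 is optimal.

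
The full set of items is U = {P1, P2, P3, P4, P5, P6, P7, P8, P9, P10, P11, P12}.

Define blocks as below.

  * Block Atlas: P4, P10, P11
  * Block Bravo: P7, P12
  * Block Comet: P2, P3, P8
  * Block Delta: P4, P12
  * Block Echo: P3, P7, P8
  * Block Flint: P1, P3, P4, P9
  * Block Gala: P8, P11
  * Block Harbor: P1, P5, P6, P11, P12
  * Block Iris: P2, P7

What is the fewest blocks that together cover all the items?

5

Atlas, Comet, Echo, Flint, and Harbor cover everything between them: the union {P1, P2, P3, P4, P5, P6, P7, P8, P9, P10, P11, P12} is all of U.
No 4 of the 9 blocks cover everything (all 126 combinations miss at least one item), so 5 is optimal.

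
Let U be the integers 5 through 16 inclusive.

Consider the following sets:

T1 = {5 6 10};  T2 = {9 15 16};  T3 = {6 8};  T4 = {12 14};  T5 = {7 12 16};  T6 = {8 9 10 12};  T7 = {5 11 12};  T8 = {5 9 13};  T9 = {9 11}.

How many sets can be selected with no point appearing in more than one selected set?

T3, T4, T8 are pairwise disjoint (T3={6,8}; T4={12,14}; T8={5,9,13}).
Every remaining set overlaps one of these, and no 4 of the listed sets are pairwise disjoint, so 3 is the maximum.

3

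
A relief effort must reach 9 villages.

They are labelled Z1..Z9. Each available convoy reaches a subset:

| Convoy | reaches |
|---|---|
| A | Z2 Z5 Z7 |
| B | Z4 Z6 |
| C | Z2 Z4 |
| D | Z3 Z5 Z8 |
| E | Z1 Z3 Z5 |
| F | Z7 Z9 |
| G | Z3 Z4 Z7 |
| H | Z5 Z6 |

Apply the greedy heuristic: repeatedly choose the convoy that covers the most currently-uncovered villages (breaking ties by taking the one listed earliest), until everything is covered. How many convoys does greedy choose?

5

Greedy: pick A (covers 3 new) → pick B (covers 2 new) → pick D (covers 2 new) → pick E (covers 1 new) → pick F (covers 1 new). Total picks: 5.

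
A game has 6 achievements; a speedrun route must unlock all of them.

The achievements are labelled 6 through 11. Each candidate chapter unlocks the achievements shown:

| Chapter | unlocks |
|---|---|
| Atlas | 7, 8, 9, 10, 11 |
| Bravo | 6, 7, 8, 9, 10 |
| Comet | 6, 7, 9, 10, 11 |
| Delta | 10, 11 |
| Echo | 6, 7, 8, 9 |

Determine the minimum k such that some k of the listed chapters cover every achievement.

Take {Delta, Echo}. Their union is {6, 7, 8, 9, 10, 11}, which is all 6 achievements.
No single chapter has all 6 achievements (the largest, Atlas, has 5), so 2 is optimal.

2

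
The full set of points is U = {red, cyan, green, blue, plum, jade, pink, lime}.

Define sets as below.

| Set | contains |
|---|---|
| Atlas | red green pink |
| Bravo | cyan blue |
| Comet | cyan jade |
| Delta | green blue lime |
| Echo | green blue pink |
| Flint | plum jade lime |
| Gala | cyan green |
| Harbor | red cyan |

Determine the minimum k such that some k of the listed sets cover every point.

3

Atlas and Bravo and Flint together: Atlas ∪ Bravo ∪ Flint = {red, cyan, green, blue, plum, jade, pink, lime} — every point is covered.
Each set has at most 3 points, and 2·3 = 6 < 8 — so at least 3 sets are needed, and 3 is optimal.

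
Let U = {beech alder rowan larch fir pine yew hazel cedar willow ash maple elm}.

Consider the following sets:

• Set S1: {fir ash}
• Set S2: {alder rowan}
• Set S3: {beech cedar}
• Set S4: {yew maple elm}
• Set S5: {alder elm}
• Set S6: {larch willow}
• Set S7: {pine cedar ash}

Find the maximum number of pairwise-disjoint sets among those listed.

S1, S2, S3, S4, S6 are pairwise disjoint (S1={fir,ash}; S2={alder,rowan}; S3={beech,cedar}; S4={yew,maple,elm}; S6={larch,willow}).
Every remaining set overlaps one of these, and no 6 of the listed sets are pairwise disjoint, so 5 is the maximum.

5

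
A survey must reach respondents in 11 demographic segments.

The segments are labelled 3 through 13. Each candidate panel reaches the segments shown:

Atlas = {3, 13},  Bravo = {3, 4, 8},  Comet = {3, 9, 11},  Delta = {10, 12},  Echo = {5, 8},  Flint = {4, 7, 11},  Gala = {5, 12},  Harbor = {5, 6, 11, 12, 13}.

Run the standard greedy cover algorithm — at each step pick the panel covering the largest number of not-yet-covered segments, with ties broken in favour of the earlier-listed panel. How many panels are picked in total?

5

Greedy: pick Harbor (covers 5 new) → pick Bravo (covers 3 new) → pick Comet (covers 1 new) → pick Delta (covers 1 new) → pick Flint (covers 1 new). Total picks: 5.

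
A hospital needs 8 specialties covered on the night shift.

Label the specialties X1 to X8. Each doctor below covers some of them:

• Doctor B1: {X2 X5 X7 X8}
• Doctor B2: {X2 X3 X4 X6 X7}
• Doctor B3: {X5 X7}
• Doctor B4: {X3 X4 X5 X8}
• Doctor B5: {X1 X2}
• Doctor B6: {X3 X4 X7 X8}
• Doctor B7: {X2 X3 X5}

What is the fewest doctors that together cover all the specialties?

3

Take {B1, B2, B5}. Their union is {X1, X2, X3, X4, X5, X6, X7, X8}, which is all 8 specialties.
Only B5 contains X1, so B5 is forced; the remaining 6 specialties need at least 2 more doctors (each remaining doctor adds at most 4) — so at least 3 doctors are needed, and 3 is optimal.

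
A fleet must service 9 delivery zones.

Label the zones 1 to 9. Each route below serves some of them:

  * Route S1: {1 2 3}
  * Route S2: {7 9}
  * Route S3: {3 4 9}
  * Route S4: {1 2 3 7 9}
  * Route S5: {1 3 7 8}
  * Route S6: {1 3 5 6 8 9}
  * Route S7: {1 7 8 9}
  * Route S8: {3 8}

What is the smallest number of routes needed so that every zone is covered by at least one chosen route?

3

Take {S3, S4, S6}. Their union is {1, 2, 3, 4, 5, 6, 7, 8, 9}, which is all 9 zones.
Only S3 contains 4, so S3 is forced; the remaining 6 zones need at least 2 more routes (each remaining route adds at most 4) — so at least 3 routes are needed, and 3 is optimal.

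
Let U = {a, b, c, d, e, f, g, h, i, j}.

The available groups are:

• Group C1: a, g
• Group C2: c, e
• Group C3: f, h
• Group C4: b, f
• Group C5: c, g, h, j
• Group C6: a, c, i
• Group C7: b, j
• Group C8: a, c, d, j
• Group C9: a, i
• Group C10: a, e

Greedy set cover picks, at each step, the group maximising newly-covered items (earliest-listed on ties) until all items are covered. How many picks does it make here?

5

Greedy: pick C5 (covers 4 new) → pick C4 (covers 2 new) → pick C6 (covers 2 new) → pick C2 (covers 1 new) → pick C8 (covers 1 new). Total picks: 5.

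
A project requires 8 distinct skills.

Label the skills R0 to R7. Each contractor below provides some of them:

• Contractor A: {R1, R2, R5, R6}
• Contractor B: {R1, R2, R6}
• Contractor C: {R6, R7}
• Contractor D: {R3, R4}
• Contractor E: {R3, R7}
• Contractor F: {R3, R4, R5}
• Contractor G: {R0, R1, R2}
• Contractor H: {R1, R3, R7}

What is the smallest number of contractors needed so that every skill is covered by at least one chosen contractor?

C and F and G together: C ∪ F ∪ G = {R0, R1, R2, R3, R4, R5, R6, R7} — every skill is covered.
Only G contains R0, so G is forced; the remaining 5 skills need at least 2 more contractors (each remaining contractor adds at most 3) — so at least 3 contractors are needed, and 3 is optimal.

3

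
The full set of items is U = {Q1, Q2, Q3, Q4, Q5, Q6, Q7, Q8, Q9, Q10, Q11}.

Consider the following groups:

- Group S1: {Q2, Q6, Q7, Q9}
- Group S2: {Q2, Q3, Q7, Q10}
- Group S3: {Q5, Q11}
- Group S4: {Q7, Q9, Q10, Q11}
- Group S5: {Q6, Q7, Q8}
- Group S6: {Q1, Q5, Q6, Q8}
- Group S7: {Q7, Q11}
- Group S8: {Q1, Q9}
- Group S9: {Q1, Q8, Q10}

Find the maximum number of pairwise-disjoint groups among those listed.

3

S3, S5, S8 are pairwise disjoint (S3={Q5,Q11}; S5={Q6,Q7,Q8}; S8={Q1,Q9}).
Every remaining group overlaps one of these, and no 4 of the listed groups are pairwise disjoint, so 3 is the maximum.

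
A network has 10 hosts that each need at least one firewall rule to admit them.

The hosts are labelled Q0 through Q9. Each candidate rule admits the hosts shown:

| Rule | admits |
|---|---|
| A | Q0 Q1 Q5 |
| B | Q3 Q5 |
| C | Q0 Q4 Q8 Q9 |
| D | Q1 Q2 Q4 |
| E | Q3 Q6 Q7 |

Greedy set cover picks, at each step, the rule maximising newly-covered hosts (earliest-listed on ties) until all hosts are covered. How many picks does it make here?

4

Greedy: pick C (covers 4 new) → pick E (covers 3 new) → pick A (covers 2 new) → pick D (covers 1 new). Total picks: 4.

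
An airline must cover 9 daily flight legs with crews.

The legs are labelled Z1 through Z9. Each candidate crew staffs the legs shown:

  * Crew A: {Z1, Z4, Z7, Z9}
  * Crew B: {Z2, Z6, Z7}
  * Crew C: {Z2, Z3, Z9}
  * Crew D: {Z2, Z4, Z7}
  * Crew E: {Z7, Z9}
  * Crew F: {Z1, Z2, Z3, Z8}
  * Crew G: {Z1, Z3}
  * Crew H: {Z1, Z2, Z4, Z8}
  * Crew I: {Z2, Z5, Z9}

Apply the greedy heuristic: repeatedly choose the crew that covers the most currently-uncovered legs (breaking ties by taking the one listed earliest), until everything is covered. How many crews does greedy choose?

Greedy: pick A (covers 4 new) → pick F (covers 3 new) → pick B (covers 1 new) → pick I (covers 1 new). Total picks: 4.

4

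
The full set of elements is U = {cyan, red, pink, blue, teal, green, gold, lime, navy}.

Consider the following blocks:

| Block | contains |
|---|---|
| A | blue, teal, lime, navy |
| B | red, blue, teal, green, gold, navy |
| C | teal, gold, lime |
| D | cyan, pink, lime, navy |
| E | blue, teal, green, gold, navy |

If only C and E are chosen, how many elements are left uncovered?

Union of C, E = {blue, teal, green, gold, lime, navy}.
Not covered: cyan, red, pink — 3 elements.

3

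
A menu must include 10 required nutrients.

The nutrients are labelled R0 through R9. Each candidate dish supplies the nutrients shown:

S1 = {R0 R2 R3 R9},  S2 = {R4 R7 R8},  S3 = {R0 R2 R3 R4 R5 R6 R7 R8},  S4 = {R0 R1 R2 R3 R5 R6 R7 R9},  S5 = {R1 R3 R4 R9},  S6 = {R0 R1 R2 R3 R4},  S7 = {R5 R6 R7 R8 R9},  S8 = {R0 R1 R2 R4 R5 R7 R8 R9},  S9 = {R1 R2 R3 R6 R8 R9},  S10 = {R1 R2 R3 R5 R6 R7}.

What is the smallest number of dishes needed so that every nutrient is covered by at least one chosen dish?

2

S3 and S4 together: S3 ∪ S4 = {R0, R1, R2, R3, R4, R5, R6, R7, R8, R9} — every nutrient is covered.
No single dish has all 10 nutrients (the largest, S3, has 8), so 2 is optimal.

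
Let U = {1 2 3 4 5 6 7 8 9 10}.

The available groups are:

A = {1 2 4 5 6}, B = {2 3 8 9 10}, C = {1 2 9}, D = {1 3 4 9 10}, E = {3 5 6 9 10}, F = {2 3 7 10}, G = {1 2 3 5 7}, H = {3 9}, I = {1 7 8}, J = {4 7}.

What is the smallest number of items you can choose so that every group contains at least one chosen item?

3

Take T = {2, 7, 9}. Each listed group contains at least one of these, so T is a hitting set of size 3.
No choice of 2 items meets every group, so 3 is the minimum.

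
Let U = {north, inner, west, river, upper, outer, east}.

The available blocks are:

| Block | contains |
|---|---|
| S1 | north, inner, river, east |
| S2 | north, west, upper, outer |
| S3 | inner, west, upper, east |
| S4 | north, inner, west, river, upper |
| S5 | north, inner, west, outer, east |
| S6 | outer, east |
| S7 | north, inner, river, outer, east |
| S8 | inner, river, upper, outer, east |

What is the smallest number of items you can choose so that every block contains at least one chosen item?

H = {upper, east} meets every block (each contains at least one member of H), and |H| = 2.
The blocks S4, S6 are pairwise disjoint, so any hitting set needs a separate item for each — at least 2. Hence 2 is optimal.

2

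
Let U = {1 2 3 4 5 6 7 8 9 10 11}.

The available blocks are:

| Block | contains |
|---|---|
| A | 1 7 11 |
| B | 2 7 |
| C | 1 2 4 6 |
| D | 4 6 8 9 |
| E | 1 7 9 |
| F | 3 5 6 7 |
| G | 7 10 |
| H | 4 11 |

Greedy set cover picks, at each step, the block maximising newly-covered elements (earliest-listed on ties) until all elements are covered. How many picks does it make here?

5

Greedy: pick C (covers 4 new) → pick F (covers 3 new) → pick D (covers 2 new) → pick A (covers 1 new) → pick G (covers 1 new). Total picks: 5.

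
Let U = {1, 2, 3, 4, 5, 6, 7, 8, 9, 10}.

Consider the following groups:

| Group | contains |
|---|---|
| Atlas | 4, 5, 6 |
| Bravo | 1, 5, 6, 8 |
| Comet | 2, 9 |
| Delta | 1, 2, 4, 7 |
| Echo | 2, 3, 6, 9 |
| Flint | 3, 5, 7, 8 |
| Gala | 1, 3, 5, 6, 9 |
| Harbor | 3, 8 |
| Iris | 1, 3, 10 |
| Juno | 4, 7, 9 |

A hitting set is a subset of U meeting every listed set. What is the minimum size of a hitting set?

The 4 elements {2, 3, 4, 5} hit every group.
No choice of 3 elements meets every group, so 4 is the minimum.

4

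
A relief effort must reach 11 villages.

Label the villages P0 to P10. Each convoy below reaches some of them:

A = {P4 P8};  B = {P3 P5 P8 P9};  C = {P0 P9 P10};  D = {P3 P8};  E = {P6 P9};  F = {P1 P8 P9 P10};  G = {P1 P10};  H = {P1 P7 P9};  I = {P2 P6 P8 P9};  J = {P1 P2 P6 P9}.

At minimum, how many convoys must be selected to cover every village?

5

Take {A, B, C, H, J}. Their union is {P0, P1, P2, P3, P4, P5, P6, P7, P8, P9, P10}, which is all 11 villages.
No 4 of the 10 convoys cover everything (all 210 combinations miss at least one village), so 5 is optimal.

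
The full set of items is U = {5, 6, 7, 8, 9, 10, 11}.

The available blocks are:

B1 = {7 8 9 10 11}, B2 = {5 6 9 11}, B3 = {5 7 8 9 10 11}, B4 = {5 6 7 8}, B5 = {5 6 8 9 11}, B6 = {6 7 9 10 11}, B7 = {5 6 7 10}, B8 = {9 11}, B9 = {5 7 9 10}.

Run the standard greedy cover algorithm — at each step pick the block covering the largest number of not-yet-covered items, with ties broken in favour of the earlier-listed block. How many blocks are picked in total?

2

Greedy: pick B3 (covers 6 new) → pick B2 (covers 1 new). Total picks: 2.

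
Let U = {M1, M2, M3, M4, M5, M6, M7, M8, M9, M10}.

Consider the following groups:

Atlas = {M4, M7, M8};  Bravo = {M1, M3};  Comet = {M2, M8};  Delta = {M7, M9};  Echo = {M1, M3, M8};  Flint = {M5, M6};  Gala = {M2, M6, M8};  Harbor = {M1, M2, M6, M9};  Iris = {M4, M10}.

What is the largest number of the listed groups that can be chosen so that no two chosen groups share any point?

Bravo, Comet, Delta, Flint, Iris are pairwise disjoint (Bravo={M1,M3}; Comet={M2,M8}; Delta={M7,M9}; Flint={M5,M6}; Iris={M4,M10}).
Every remaining group overlaps one of these, and no 6 of the listed groups are pairwise disjoint, so 5 is the maximum.

5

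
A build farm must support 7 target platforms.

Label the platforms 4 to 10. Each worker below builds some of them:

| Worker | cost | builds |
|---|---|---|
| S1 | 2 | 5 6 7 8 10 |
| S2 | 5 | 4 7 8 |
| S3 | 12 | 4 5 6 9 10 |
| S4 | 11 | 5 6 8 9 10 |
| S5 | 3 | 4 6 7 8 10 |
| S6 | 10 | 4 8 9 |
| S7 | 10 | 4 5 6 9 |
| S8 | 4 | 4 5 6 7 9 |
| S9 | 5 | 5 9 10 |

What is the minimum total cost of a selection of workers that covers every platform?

S1, S8 together cover every platform (S1 ∪ S8 = {4, 5, 6, 7, 8, 9, 10}); total cost 2 + 4 = 6.
No covering selection has total cost below 6.

6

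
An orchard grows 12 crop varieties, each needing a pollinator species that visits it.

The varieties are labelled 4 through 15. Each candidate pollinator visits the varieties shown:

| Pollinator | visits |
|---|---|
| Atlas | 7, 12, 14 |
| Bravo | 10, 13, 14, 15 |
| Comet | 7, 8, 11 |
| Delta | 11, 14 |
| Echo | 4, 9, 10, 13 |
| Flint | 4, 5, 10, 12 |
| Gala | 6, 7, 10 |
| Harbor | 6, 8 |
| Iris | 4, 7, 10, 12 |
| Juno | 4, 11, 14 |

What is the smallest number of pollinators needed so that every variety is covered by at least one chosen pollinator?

5

Take {Bravo, Comet, Echo, Flint, Gala}. Their union is {4, 5, 6, 7, 8, 9, 10, 11, 12, 13, 14, 15}, which is all 12 varieties.
No 4 of the 10 pollinators cover everything (all 210 combinations miss at least one variety), so 5 is optimal.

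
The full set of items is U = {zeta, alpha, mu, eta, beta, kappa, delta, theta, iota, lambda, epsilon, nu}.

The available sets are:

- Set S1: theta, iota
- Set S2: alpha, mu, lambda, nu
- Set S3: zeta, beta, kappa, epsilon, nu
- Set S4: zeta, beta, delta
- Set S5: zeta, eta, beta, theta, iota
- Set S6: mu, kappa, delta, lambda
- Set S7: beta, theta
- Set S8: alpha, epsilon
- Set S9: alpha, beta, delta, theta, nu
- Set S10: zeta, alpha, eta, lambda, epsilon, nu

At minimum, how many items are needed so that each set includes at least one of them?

4

The 4 items {mu, delta, theta, epsilon} hit every set.
No choice of 3 items meets every set, so 4 is the minimum.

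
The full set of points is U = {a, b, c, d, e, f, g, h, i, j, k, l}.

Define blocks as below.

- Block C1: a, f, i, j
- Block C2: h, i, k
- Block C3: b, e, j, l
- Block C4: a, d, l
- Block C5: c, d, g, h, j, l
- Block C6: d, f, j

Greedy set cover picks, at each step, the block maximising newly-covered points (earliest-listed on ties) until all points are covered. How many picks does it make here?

Greedy: pick C5 (covers 6 new) → pick C1 (covers 3 new) → pick C3 (covers 2 new) → pick C2 (covers 1 new). Total picks: 4.

4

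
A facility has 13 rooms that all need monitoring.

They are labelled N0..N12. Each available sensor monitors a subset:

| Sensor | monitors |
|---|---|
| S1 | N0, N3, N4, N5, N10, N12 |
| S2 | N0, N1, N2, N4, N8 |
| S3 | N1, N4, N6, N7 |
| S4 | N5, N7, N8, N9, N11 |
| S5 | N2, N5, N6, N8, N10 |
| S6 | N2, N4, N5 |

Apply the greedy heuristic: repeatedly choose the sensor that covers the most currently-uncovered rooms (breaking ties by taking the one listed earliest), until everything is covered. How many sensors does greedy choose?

4

Greedy: pick S1 (covers 6 new) → pick S4 (covers 4 new) → pick S2 (covers 2 new) → pick S3 (covers 1 new). Total picks: 4.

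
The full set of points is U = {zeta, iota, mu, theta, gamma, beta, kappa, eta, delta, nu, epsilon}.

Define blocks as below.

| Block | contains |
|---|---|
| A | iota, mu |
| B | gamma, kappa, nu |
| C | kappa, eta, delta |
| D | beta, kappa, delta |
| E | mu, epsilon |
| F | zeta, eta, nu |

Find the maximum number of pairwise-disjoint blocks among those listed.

D, E, F are pairwise disjoint (D={beta,kappa,delta}; E={mu,epsilon}; F={zeta,eta,nu}).
Every remaining block overlaps one of these, and no 4 of the listed blocks are pairwise disjoint, so 3 is the maximum.

3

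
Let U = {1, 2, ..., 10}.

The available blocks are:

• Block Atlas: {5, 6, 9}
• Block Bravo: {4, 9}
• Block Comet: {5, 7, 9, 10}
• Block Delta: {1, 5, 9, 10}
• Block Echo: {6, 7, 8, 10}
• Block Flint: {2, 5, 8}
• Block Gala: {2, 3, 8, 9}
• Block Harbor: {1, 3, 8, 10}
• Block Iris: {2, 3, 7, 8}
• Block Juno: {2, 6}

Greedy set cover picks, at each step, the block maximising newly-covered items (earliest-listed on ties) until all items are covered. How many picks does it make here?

5

Greedy: pick Comet (covers 4 new) → pick Gala (covers 3 new) → pick Atlas (covers 1 new) → pick Bravo (covers 1 new) → pick Delta (covers 1 new). Total picks: 5.
(The true minimum cover uses only 4 blocks, so greedy is not optimal here.)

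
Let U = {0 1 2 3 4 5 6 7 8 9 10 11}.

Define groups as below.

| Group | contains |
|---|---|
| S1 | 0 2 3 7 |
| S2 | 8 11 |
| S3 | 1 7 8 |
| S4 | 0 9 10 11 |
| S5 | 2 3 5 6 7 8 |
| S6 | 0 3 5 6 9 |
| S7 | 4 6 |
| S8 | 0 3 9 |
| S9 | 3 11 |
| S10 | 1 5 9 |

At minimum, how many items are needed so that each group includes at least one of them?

4

H = {3, 6, 8, 9} meets every group (each contains at least one member of H), and |H| = 4.
The groups S1, S2, S7, S10 are pairwise disjoint, so any hitting set needs a separate item for each — at least 4. Hence 4 is optimal.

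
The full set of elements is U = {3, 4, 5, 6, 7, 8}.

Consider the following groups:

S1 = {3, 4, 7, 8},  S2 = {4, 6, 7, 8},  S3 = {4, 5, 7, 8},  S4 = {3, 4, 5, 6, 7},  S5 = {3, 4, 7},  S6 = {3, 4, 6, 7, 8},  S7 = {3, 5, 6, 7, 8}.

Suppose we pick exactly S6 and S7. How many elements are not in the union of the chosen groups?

Union of S6, S7 = {3, 4, 5, 6, 7, 8} — that's every element, so 0 are uncovered.

0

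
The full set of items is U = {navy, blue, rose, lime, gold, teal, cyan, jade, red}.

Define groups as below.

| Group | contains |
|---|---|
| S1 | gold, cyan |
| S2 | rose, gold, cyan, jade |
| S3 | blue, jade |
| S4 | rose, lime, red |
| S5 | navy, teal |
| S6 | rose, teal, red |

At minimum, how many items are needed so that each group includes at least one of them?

4

The 4 items {blue, teal, cyan, red} hit every group.
The groups S1, S3, S4, S5 are pairwise disjoint, so any hitting set needs a separate item for each — at least 4. Hence 4 is optimal.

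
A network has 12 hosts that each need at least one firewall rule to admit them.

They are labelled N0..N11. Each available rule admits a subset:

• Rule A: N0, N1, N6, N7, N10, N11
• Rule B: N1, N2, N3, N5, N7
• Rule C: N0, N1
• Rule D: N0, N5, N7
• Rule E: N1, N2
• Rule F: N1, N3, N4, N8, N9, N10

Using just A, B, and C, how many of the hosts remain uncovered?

3

Union of A, B, C = {N0, N1, N2, N3, N5, N6, N7, N10, N11}.
Not covered: N4, N8, N9 — 3 hosts.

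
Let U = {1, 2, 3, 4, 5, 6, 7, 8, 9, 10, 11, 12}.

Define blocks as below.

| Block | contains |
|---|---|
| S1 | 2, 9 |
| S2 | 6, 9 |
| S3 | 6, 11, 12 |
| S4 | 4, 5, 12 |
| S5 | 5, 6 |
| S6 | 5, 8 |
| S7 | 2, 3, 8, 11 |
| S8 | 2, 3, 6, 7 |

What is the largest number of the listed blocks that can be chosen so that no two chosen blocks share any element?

S1, S3, S6 are pairwise disjoint (S1={2,9}; S3={6,11,12}; S6={5,8}).
Every remaining block overlaps one of these, and no 4 of the listed blocks are pairwise disjoint, so 3 is the maximum.

3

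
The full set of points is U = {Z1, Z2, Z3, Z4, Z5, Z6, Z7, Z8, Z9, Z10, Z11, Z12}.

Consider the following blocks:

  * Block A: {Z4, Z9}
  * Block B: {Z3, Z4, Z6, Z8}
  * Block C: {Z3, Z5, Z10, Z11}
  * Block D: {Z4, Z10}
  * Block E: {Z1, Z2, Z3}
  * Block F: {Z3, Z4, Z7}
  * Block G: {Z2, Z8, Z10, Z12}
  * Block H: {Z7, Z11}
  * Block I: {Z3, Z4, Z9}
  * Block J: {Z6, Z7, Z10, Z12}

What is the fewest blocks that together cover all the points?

5

B, C, E, I, and J cover everything between them: the union {Z1, Z2, Z3, Z4, Z5, Z6, Z7, Z8, Z9, Z10, Z11, Z12} is all of U.
No 4 of the 10 blocks cover everything (all 210 combinations miss at least one point), so 5 is optimal.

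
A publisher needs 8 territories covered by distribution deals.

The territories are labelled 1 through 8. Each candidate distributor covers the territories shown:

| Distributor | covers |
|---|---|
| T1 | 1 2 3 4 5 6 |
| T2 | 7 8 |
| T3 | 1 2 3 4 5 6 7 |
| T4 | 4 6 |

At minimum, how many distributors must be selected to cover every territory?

2

Take {T2, T3}. Their union is {1, 2, 3, 4, 5, 6, 7, 8}, which is all 8 territories.
No single distributor has all 8 territories (the largest, T3, has 7), so 2 is optimal.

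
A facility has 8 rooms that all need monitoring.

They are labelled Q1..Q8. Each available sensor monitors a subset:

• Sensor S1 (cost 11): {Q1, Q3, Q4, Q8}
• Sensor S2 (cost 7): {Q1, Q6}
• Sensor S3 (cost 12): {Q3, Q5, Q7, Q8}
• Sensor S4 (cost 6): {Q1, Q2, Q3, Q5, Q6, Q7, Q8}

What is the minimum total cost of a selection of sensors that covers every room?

S1, S4 together cover every room (S1 ∪ S4 = {Q1, Q2, Q3, Q4, Q5, Q6, Q7, Q8}); total cost 11 + 6 = 17.
No covering selection has total cost below 17.

17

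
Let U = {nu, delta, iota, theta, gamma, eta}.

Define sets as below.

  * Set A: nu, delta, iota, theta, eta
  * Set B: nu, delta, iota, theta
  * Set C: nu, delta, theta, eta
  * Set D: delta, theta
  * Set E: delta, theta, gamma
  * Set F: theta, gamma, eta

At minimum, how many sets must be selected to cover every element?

Take {A, E}. Their union is {nu, delta, iota, theta, gamma, eta}, which is all 6 elements.
No single set has all 6 elements (the largest, A, has 5), so 2 is optimal.

2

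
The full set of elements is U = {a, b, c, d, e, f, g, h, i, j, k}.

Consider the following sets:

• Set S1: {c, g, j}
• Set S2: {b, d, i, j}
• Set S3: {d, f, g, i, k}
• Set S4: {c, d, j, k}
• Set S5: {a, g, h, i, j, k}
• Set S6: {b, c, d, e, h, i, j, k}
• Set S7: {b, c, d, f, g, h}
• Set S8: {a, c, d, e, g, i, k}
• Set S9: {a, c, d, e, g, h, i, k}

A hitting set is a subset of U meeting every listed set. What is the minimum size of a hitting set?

Take T = {d, g}. Each listed set contains at least one of these, so T is a hitting set of size 2.
No single element lies in every set, so at least 2 are needed and 2 is optimal.

2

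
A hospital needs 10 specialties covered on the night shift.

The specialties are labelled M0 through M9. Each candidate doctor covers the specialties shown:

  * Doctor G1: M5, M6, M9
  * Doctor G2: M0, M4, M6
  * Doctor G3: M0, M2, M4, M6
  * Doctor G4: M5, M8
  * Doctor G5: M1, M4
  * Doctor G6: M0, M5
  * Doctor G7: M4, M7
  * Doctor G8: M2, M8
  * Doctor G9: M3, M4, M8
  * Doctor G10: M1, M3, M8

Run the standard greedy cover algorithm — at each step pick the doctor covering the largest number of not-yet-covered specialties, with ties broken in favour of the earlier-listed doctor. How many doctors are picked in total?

4

Greedy: pick G3 (covers 4 new) → pick G10 (covers 3 new) → pick G1 (covers 2 new) → pick G7 (covers 1 new). Total picks: 4.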